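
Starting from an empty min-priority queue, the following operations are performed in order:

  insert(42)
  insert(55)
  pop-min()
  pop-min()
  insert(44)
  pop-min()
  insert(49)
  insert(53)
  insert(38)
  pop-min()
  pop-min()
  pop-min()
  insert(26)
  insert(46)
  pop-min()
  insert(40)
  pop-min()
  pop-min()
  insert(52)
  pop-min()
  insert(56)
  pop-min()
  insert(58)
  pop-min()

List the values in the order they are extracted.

42 → 55 → 44 → 38 → 49 → 53 → 26 → 40 → 46 → 52 → 56 → 58

insert 42 → {42}
insert 55 → {42, 55}
pop-min → 42; now {55}
pop-min → 55; now {}
insert 44 → {44}
pop-min → 44; now {}
insert 49 → {49}
insert 53 → {49, 53}
insert 38 → {38, 49, 53}
pop-min → 38; now {49, 53}
pop-min → 49; now {53}
pop-min → 53; now {}
insert 26 → {26}
insert 46 → {26, 46}
pop-min → 26; now {46}
insert 40 → {40, 46}
pop-min → 40; now {46}
pop-min → 46; now {}
insert 52 → {52}
pop-min → 52; now {}
insert 56 → {56}
pop-min → 56; now {}
insert 58 → {58}
pop-min → 58; now {}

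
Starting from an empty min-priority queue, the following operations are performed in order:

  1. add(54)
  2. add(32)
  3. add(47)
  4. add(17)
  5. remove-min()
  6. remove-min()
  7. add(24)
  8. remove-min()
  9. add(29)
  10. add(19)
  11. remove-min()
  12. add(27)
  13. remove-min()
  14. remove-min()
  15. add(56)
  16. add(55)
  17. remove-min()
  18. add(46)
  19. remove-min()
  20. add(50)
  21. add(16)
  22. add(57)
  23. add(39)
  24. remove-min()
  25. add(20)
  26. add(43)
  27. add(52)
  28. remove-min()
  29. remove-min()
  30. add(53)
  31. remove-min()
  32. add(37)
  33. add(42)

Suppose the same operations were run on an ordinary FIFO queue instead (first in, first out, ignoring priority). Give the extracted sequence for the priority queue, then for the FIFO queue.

priority queue: 17, 32, 24, 19, 27, 29, 47, 46, 16, 20, 39, 43; FIFO queue: 54, 32, 47, 17, 24, 29, 19, 27, 56, 55, 46, 50

insert 54 → {54}
insert 32 → {32, 54}
insert 47 → {32, 47, 54}
insert 17 → {17, 32, 47, 54}
remove-min → 17; now {32, 47, 54}
remove-min → 32; now {47, 54}
insert 24 → {24, 47, 54}
remove-min → 24; now {47, 54}
insert 29 → {29, 47, 54}
insert 19 → {19, 29, 47, 54}
remove-min → 19; now {29, 47, 54}
insert 27 → {27, 29, 47, 54}
remove-min → 27; now {29, 47, 54}
remove-min → 29; now {47, 54}
insert 56 → {47, 54, 56}
insert 55 → {47, 54, 55, 56}
remove-min → 47; now {54, 55, 56}
insert 46 → {46, 54, 55, 56}
remove-min → 46; now {54, 55, 56}
insert 50 → {50, 54, 55, 56}
insert 16 → {16, 50, 54, 55, 56}
insert 57 → {16, 50, 54, 55, 56, 57}
insert 39 → {16, 39, 50, 54, 55, 56, 57}
remove-min → 16; now {39, 50, 54, 55, 56, 57}
insert 20 → {20, 39, 50, 54, 55, 56, 57}
insert 43 → {20, 39, 43, 50, 54, 55, 56, 57}
insert 52 → {20, 39, 43, 50, 52, 54, 55, 56, 57}
remove-min → 20; now {39, 43, 50, 52, 54, 55, 56, 57}
remove-min → 39; now {43, 50, 52, 54, 55, 56, 57}
insert 53 → {43, 50, 52, 53, 54, 55, 56, 57}
remove-min → 43; now {50, 52, 53, 54, 55, 56, 57}
insert 37 → {37, 50, 52, 53, 54, 55, 56, 57}
insert 42 → {37, 42, 50, 52, 53, 54, 55, 56, 57}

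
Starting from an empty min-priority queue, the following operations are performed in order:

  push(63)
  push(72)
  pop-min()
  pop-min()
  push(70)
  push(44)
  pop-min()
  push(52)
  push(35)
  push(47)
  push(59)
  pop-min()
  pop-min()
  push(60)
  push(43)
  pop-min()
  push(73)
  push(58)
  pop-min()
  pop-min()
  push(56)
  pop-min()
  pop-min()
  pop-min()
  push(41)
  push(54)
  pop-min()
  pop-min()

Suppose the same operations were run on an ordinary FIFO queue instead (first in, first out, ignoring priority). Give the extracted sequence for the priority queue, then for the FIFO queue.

priority queue: 63 → 72 → 44 → 35 → 47 → 43 → 52 → 58 → 56 → 59 → 60 → 41 → 54; FIFO queue: 63 → 72 → 70 → 44 → 52 → 35 → 47 → 59 → 60 → 43 → 73 → 58 → 56

insert 63 → {63}
insert 72 → {63, 72}
pop-min → 63; now {72}
pop-min → 72; now {}
insert 70 → {70}
insert 44 → {44, 70}
pop-min → 44; now {70}
insert 52 → {52, 70}
insert 35 → {35, 52, 70}
insert 47 → {35, 47, 52, 70}
insert 59 → {35, 47, 52, 59, 70}
pop-min → 35; now {47, 52, 59, 70}
pop-min → 47; now {52, 59, 70}
insert 60 → {52, 59, 60, 70}
insert 43 → {43, 52, 59, 60, 70}
pop-min → 43; now {52, 59, 60, 70}
insert 73 → {52, 59, 60, 70, 73}
insert 58 → {52, 58, 59, 60, 70, 73}
pop-min → 52; now {58, 59, 60, 70, 73}
pop-min → 58; now {59, 60, 70, 73}
insert 56 → {56, 59, 60, 70, 73}
pop-min → 56; now {59, 60, 70, 73}
pop-min → 59; now {60, 70, 73}
pop-min → 60; now {70, 73}
insert 41 → {41, 70, 73}
insert 54 → {41, 54, 70, 73}
pop-min → 41; now {54, 70, 73}
pop-min → 54; now {70, 73}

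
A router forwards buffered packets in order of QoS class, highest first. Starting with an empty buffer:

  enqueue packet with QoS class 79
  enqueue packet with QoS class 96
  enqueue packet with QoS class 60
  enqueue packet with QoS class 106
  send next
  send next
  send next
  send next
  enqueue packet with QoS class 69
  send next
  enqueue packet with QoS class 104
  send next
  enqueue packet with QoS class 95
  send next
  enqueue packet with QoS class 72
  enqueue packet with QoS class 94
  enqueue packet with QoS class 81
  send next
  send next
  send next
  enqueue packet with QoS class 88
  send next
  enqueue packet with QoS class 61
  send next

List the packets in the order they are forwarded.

106, 96, 79, 60, 69, 104, 95, 94, 81, 72, 88, 61

insert 79 → {79}
insert 96 → {96, 79}
insert 60 → {96, 79, 60}
insert 106 → {106, 96, 79, 60}
send next → 106; now {96, 79, 60}
send next → 96; now {79, 60}
send next → 79; now {60}
send next → 60; now {}
insert 69 → {69}
send next → 69; now {}
insert 104 → {104}
send next → 104; now {}
insert 95 → {95}
send next → 95; now {}
insert 72 → {72}
insert 94 → {94, 72}
insert 81 → {94, 81, 72}
send next → 94; now {81, 72}
send next → 81; now {72}
send next → 72; now {}
insert 88 → {88}
send next → 88; now {}
insert 61 → {61}
send next → 61; now {}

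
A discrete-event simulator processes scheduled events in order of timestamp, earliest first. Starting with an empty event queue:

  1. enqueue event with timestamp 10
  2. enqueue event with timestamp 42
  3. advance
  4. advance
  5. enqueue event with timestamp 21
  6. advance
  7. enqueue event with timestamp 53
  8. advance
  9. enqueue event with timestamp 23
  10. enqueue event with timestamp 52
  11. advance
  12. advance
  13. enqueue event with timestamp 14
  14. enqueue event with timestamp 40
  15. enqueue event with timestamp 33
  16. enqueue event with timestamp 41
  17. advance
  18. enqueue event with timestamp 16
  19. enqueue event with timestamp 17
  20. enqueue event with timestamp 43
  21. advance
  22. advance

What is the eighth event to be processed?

insert 10 → {10}
insert 42 → {10, 42}
advance → 10; now {42}
advance → 42; now {}
insert 21 → {21}
advance → 21; now {}
insert 53 → {53}
advance → 53; now {}
insert 23 → {23}
insert 52 → {23, 52}
advance → 23; now {52}
advance → 52; now {}
insert 14 → {14}
insert 40 → {14, 40}
insert 33 → {14, 33, 40}
insert 41 → {14, 33, 40, 41}
advance → 14; now {33, 40, 41}
insert 16 → {16, 33, 40, 41}
insert 17 → {16, 17, 33, 40, 41}
insert 43 → {16, 17, 33, 40, 41, 43}
advance → 16; now {17, 33, 40, 41, 43}
advance → 17; now {33, 40, 41, 43}

16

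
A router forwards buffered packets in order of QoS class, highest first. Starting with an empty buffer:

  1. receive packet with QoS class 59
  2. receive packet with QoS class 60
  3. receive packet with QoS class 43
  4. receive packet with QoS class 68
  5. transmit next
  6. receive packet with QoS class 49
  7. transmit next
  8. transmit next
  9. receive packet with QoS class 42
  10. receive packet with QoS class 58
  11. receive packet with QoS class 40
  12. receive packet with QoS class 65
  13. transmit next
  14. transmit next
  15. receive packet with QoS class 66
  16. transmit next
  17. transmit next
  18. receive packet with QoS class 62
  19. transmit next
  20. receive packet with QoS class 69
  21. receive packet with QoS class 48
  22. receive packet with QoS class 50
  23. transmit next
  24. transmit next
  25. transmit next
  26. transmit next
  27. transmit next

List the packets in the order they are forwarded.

68 → 60 → 59 → 65 → 58 → 66 → 49 → 62 → 69 → 50 → 48 → 43 → 42

insert 59 → {59}
insert 60 → {60, 59}
insert 43 → {60, 59, 43}
insert 68 → {68, 60, 59, 43}
transmit next → 68; now {60, 59, 43}
insert 49 → {60, 59, 49, 43}
transmit next → 60; now {59, 49, 43}
transmit next → 59; now {49, 43}
insert 42 → {49, 43, 42}
insert 58 → {58, 49, 43, 42}
insert 40 → {58, 49, 43, 42, 40}
insert 65 → {65, 58, 49, 43, 42, 40}
transmit next → 65; now {58, 49, 43, 42, 40}
transmit next → 58; now {49, 43, 42, 40}
insert 66 → {66, 49, 43, 42, 40}
transmit next → 66; now {49, 43, 42, 40}
transmit next → 49; now {43, 42, 40}
insert 62 → {62, 43, 42, 40}
transmit next → 62; now {43, 42, 40}
insert 69 → {69, 43, 42, 40}
insert 48 → {69, 48, 43, 42, 40}
insert 50 → {69, 50, 48, 43, 42, 40}
transmit next → 69; now {50, 48, 43, 42, 40}
transmit next → 50; now {48, 43, 42, 40}
transmit next → 48; now {43, 42, 40}
transmit next → 43; now {42, 40}
transmit next → 42; now {40}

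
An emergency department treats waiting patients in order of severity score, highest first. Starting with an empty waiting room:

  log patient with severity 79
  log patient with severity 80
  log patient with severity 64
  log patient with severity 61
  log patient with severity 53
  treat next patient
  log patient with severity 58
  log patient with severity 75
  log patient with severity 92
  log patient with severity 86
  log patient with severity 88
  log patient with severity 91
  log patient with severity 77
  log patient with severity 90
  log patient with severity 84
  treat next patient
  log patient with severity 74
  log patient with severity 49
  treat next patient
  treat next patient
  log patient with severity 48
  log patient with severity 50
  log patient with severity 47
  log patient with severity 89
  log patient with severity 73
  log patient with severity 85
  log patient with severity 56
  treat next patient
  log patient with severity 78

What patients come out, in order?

[80, 92, 91, 90, 89]

insert 79 → {79}
insert 80 → {80, 79}
insert 64 → {80, 79, 64}
insert 61 → {80, 79, 64, 61}
insert 53 → {80, 79, 64, 61, 53}
treat next patient → 80; now {79, 64, 61, 53}
insert 58 → {79, 64, 61, 58, 53}
insert 75 → {79, 75, 64, 61, 58, 53}
insert 92 → {92, 79, 75, 64, 61, 58, 53}
insert 86 → {92, 86, 79, 75, 64, 61, 58, 53}
insert 88 → {92, 88, 86, 79, 75, 64, 61, 58, 53}
insert 91 → {92, 91, 88, 86, 79, 75, 64, 61, 58, 53}
insert 77 → {92, 91, 88, 86, 79, 77, 75, 64, 61, 58, 53}
insert 90 → {92, 91, 90, 88, 86, 79, 77, 75, 64, 61, 58, 53}
insert 84 → {92, 91, 90, 88, 86, 84, 79, 77, 75, 64, 61, 58, 53}
treat next patient → 92; now {91, 90, 88, 86, 84, 79, 77, 75, 64, 61, 58, 53}
insert 74 → {91, 90, 88, 86, 84, 79, 77, 75, 74, 64, 61, 58, 53}
insert 49 → {91, 90, 88, 86, 84, 79, 77, 75, 74, 64, 61, 58, 53, 49}
treat next patient → 91; now {90, 88, 86, 84, 79, 77, 75, 74, 64, 61, 58, 53, 49}
treat next patient → 90; now {88, 86, 84, 79, 77, 75, 74, 64, 61, 58, 53, 49}
insert 48 → {88, 86, 84, 79, 77, 75, 74, 64, 61, 58, 53, 49, 48}
insert 50 → {88, 86, 84, 79, 77, 75, 74, 64, 61, 58, 53, 50, 49, 48}
insert 47 → {88, 86, 84, 79, 77, 75, 74, 64, 61, 58, 53, 50, 49, 48, 47}
insert 89 → {89, 88, 86, 84, 79, 77, 75, 74, 64, 61, 58, 53, 50, 49, 48, 47}
insert 73 → {89, 88, 86, 84, 79, 77, 75, 74, 73, 64, 61, 58, 53, 50, 49, 48, 47}
insert 85 → {89, 88, 86, 85, 84, 79, 77, 75, 74, 73, 64, 61, 58, 53, 50, 49, 48, 47}
insert 56 → {89, 88, 86, 85, 84, 79, 77, 75, 74, 73, 64, 61, 58, 56, 53, 50, 49, 48, 47}
treat next patient → 89; now {88, 86, 85, 84, 79, 77, 75, 74, 73, 64, 61, 58, 56, 53, 50, 49, 48, 47}
insert 78 → {88, 86, 85, 84, 79, 78, 77, 75, 74, 73, 64, 61, 58, 56, 53, 50, 49, 48, 47}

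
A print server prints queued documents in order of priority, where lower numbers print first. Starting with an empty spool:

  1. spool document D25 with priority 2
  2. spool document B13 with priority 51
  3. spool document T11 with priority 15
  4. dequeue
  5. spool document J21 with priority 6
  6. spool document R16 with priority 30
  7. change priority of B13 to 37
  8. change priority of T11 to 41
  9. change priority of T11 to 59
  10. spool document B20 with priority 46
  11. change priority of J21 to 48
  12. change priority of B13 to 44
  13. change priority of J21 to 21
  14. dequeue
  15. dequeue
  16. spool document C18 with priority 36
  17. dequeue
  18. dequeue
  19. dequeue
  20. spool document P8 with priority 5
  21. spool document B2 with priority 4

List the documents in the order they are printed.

add D25 (priority 2) → {D25:2}
add B13 (priority 51) → {D25:2, B13:51}
add T11 (priority 15) → {D25:2, T11:15, B13:51}
dequeue → D25; now {T11:15, B13:51}
add J21 (priority 6) → {J21:6, T11:15, B13:51}
add R16 (priority 30) → {J21:6, T11:15, R16:30, B13:51}
update B13 to priority 37 → {J21:6, T11:15, R16:30, B13:37}
update T11 to priority 41 → {J21:6, R16:30, B13:37, T11:41}
update T11 to priority 59 → {J21:6, R16:30, B13:37, T11:59}
add B20 (priority 46) → {J21:6, R16:30, B13:37, B20:46, T11:59}
update J21 to priority 48 → {R16:30, B13:37, B20:46, J21:48, T11:59}
update B13 to priority 44 → {R16:30, B13:44, B20:46, J21:48, T11:59}
update J21 to priority 21 → {J21:21, R16:30, B13:44, B20:46, T11:59}
dequeue → J21; now {R16:30, B13:44, B20:46, T11:59}
dequeue → R16; now {B13:44, B20:46, T11:59}
add C18 (priority 36) → {C18:36, B13:44, B20:46, T11:59}
dequeue → C18; now {B13:44, B20:46, T11:59}
dequeue → B13; now {B20:46, T11:59}
dequeue → B20; now {T11:59}
add P8 (priority 5) → {P8:5, T11:59}
add B2 (priority 4) → {B2:4, P8:5, T11:59}

D25, J21, R16, C18, B13, B20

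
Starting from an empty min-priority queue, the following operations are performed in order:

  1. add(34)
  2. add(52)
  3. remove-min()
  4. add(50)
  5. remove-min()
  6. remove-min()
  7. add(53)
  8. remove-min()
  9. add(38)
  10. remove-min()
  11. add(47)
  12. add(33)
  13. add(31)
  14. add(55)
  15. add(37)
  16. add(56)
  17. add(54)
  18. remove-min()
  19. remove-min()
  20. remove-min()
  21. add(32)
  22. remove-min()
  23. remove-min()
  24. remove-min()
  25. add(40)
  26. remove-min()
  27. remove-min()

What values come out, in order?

insert 34 → {34}
insert 52 → {34, 52}
remove-min → 34; now {52}
insert 50 → {50, 52}
remove-min → 50; now {52}
remove-min → 52; now {}
insert 53 → {53}
remove-min → 53; now {}
insert 38 → {38}
remove-min → 38; now {}
insert 47 → {47}
insert 33 → {33, 47}
insert 31 → {31, 33, 47}
insert 55 → {31, 33, 47, 55}
insert 37 → {31, 33, 37, 47, 55}
insert 56 → {31, 33, 37, 47, 55, 56}
insert 54 → {31, 33, 37, 47, 54, 55, 56}
remove-min → 31; now {33, 37, 47, 54, 55, 56}
remove-min → 33; now {37, 47, 54, 55, 56}
remove-min → 37; now {47, 54, 55, 56}
insert 32 → {32, 47, 54, 55, 56}
remove-min → 32; now {47, 54, 55, 56}
remove-min → 47; now {54, 55, 56}
remove-min → 54; now {55, 56}
insert 40 → {40, 55, 56}
remove-min → 40; now {55, 56}
remove-min → 55; now {56}

34, 50, 52, 53, 38, 31, 33, 37, 32, 47, 54, 40, 55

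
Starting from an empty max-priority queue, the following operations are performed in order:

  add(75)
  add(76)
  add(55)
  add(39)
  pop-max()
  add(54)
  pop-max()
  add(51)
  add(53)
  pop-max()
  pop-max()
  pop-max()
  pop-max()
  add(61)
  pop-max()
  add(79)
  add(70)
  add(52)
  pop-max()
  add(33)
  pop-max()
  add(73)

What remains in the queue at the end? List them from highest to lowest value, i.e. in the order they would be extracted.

insert 75 → {75}
insert 76 → {76, 75}
insert 55 → {76, 75, 55}
insert 39 → {76, 75, 55, 39}
pop-max → 76; now {75, 55, 39}
insert 54 → {75, 55, 54, 39}
pop-max → 75; now {55, 54, 39}
insert 51 → {55, 54, 51, 39}
insert 53 → {55, 54, 53, 51, 39}
pop-max → 55; now {54, 53, 51, 39}
pop-max → 54; now {53, 51, 39}
pop-max → 53; now {51, 39}
pop-max → 51; now {39}
insert 61 → {61, 39}
pop-max → 61; now {39}
insert 79 → {79, 39}
insert 70 → {79, 70, 39}
insert 52 → {79, 70, 52, 39}
pop-max → 79; now {70, 52, 39}
insert 33 → {70, 52, 39, 33}
pop-max → 70; now {52, 39, 33}
insert 73 → {73, 52, 39, 33}

73 → 52 → 39 → 33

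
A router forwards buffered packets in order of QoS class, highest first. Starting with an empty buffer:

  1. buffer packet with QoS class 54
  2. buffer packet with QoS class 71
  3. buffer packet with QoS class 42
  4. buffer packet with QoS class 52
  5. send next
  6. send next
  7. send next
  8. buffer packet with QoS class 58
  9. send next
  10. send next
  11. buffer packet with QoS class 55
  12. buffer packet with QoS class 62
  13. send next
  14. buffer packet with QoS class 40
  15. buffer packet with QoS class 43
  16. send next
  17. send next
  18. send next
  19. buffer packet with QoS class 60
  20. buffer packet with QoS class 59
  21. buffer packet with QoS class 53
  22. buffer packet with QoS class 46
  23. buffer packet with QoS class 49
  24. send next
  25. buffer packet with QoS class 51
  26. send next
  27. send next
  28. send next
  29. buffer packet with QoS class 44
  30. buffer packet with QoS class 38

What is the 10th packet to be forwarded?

insert 54 → {54}
insert 71 → {71, 54}
insert 42 → {71, 54, 42}
insert 52 → {71, 54, 52, 42}
send next → 71; now {54, 52, 42}
send next → 54; now {52, 42}
send next → 52; now {42}
insert 58 → {58, 42}
send next → 58; now {42}
send next → 42; now {}
insert 55 → {55}
insert 62 → {62, 55}
send next → 62; now {55}
insert 40 → {55, 40}
insert 43 → {55, 43, 40}
send next → 55; now {43, 40}
send next → 43; now {40}
send next → 40; now {}
insert 60 → {60}
insert 59 → {60, 59}
insert 53 → {60, 59, 53}
insert 46 → {60, 59, 53, 46}
insert 49 → {60, 59, 53, 49, 46}
send next → 60; now {59, 53, 49, 46}
insert 51 → {59, 53, 51, 49, 46}
send next → 59; now {53, 51, 49, 46}
send next → 53; now {51, 49, 46}
send next → 51; now {49, 46}
insert 44 → {49, 46, 44}
insert 38 → {49, 46, 44, 38}

60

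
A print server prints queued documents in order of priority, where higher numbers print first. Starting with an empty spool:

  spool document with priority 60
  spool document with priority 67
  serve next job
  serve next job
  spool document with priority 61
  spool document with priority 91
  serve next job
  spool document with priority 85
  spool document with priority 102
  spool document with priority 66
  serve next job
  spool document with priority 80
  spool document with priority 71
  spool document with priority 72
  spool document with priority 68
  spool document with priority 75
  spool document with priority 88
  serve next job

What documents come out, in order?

[67, 60, 91, 102, 88]

insert 60 → {60}
insert 67 → {67, 60}
serve next job → 67; now {60}
serve next job → 60; now {}
insert 61 → {61}
insert 91 → {91, 61}
serve next job → 91; now {61}
insert 85 → {85, 61}
insert 102 → {102, 85, 61}
insert 66 → {102, 85, 66, 61}
serve next job → 102; now {85, 66, 61}
insert 80 → {85, 80, 66, 61}
insert 71 → {85, 80, 71, 66, 61}
insert 72 → {85, 80, 72, 71, 66, 61}
insert 68 → {85, 80, 72, 71, 68, 66, 61}
insert 75 → {85, 80, 75, 72, 71, 68, 66, 61}
insert 88 → {88, 85, 80, 75, 72, 71, 68, 66, 61}
serve next job → 88; now {85, 80, 75, 72, 71, 68, 66, 61}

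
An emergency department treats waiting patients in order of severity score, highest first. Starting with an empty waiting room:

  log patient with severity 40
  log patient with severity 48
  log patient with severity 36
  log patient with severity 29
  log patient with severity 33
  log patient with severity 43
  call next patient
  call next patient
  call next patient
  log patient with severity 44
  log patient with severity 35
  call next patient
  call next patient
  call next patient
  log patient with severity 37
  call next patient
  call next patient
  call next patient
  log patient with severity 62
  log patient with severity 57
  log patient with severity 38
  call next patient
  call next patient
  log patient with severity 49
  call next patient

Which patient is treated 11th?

57

insert 40 → {40}
insert 48 → {48, 40}
insert 36 → {48, 40, 36}
insert 29 → {48, 40, 36, 29}
insert 33 → {48, 40, 36, 33, 29}
insert 43 → {48, 43, 40, 36, 33, 29}
call next patient → 48; now {43, 40, 36, 33, 29}
call next patient → 43; now {40, 36, 33, 29}
call next patient → 40; now {36, 33, 29}
insert 44 → {44, 36, 33, 29}
insert 35 → {44, 36, 35, 33, 29}
call next patient → 44; now {36, 35, 33, 29}
call next patient → 36; now {35, 33, 29}
call next patient → 35; now {33, 29}
insert 37 → {37, 33, 29}
call next patient → 37; now {33, 29}
call next patient → 33; now {29}
call next patient → 29; now {}
insert 62 → {62}
insert 57 → {62, 57}
insert 38 → {62, 57, 38}
call next patient → 62; now {57, 38}
call next patient → 57; now {38}
insert 49 → {49, 38}
call next patient → 49; now {38}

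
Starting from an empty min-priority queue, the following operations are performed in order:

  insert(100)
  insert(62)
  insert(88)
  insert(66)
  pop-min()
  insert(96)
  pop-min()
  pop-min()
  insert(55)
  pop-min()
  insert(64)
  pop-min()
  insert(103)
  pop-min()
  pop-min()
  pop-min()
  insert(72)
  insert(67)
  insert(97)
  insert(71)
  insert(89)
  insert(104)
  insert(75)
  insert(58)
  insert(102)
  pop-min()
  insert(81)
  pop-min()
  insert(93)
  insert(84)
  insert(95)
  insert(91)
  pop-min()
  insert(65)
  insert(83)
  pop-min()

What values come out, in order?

insert 100 → {100}
insert 62 → {62, 100}
insert 88 → {62, 88, 100}
insert 66 → {62, 66, 88, 100}
pop-min → 62; now {66, 88, 100}
insert 96 → {66, 88, 96, 100}
pop-min → 66; now {88, 96, 100}
pop-min → 88; now {96, 100}
insert 55 → {55, 96, 100}
pop-min → 55; now {96, 100}
insert 64 → {64, 96, 100}
pop-min → 64; now {96, 100}
insert 103 → {96, 100, 103}
pop-min → 96; now {100, 103}
pop-min → 100; now {103}
pop-min → 103; now {}
insert 72 → {72}
insert 67 → {67, 72}
insert 97 → {67, 72, 97}
insert 71 → {67, 71, 72, 97}
insert 89 → {67, 71, 72, 89, 97}
insert 104 → {67, 71, 72, 89, 97, 104}
insert 75 → {67, 71, 72, 75, 89, 97, 104}
insert 58 → {58, 67, 71, 72, 75, 89, 97, 104}
insert 102 → {58, 67, 71, 72, 75, 89, 97, 102, 104}
pop-min → 58; now {67, 71, 72, 75, 89, 97, 102, 104}
insert 81 → {67, 71, 72, 75, 81, 89, 97, 102, 104}
pop-min → 67; now {71, 72, 75, 81, 89, 97, 102, 104}
insert 93 → {71, 72, 75, 81, 89, 93, 97, 102, 104}
insert 84 → {71, 72, 75, 81, 84, 89, 93, 97, 102, 104}
insert 95 → {71, 72, 75, 81, 84, 89, 93, 95, 97, 102, 104}
insert 91 → {71, 72, 75, 81, 84, 89, 91, 93, 95, 97, 102, 104}
pop-min → 71; now {72, 75, 81, 84, 89, 91, 93, 95, 97, 102, 104}
insert 65 → {65, 72, 75, 81, 84, 89, 91, 93, 95, 97, 102, 104}
insert 83 → {65, 72, 75, 81, 83, 84, 89, 91, 93, 95, 97, 102, 104}
pop-min → 65; now {72, 75, 81, 83, 84, 89, 91, 93, 95, 97, 102, 104}

62, 66, 88, 55, 64, 96, 100, 103, 58, 67, 71, 65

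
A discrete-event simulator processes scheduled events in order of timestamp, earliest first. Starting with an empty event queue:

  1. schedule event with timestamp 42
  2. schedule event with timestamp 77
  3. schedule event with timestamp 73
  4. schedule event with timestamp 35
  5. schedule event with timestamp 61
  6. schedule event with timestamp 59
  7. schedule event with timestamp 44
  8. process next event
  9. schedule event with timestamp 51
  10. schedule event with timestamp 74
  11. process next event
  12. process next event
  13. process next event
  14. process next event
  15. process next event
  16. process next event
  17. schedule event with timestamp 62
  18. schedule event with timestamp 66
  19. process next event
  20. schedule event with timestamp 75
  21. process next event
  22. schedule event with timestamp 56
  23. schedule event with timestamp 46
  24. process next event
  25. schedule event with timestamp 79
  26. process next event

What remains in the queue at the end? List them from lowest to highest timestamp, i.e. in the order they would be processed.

insert 42 → {42}
insert 77 → {42, 77}
insert 73 → {42, 73, 77}
insert 35 → {35, 42, 73, 77}
insert 61 → {35, 42, 61, 73, 77}
insert 59 → {35, 42, 59, 61, 73, 77}
insert 44 → {35, 42, 44, 59, 61, 73, 77}
process next event → 35; now {42, 44, 59, 61, 73, 77}
insert 51 → {42, 44, 51, 59, 61, 73, 77}
insert 74 → {42, 44, 51, 59, 61, 73, 74, 77}
process next event → 42; now {44, 51, 59, 61, 73, 74, 77}
process next event → 44; now {51, 59, 61, 73, 74, 77}
process next event → 51; now {59, 61, 73, 74, 77}
process next event → 59; now {61, 73, 74, 77}
process next event → 61; now {73, 74, 77}
process next event → 73; now {74, 77}
insert 62 → {62, 74, 77}
insert 66 → {62, 66, 74, 77}
process next event → 62; now {66, 74, 77}
insert 75 → {66, 74, 75, 77}
process next event → 66; now {74, 75, 77}
insert 56 → {56, 74, 75, 77}
insert 46 → {46, 56, 74, 75, 77}
process next event → 46; now {56, 74, 75, 77}
insert 79 → {56, 74, 75, 77, 79}
process next event → 56; now {74, 75, 77, 79}

74 → 75 → 77 → 79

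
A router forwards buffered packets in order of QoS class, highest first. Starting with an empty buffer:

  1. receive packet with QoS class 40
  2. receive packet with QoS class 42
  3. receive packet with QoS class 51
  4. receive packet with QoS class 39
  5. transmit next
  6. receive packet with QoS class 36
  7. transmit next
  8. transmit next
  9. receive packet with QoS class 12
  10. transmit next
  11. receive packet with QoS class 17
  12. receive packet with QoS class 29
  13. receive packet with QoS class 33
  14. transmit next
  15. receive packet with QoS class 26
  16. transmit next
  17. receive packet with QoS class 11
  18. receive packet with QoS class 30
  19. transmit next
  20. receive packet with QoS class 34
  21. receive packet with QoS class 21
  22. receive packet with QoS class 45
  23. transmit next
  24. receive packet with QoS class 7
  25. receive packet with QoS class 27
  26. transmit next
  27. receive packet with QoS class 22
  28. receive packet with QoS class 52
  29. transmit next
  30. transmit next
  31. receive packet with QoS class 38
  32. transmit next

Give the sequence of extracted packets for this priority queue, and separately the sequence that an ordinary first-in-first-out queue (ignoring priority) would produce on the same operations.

priority queue: 51 → 42 → 40 → 39 → 36 → 33 → 30 → 45 → 34 → 52 → 29 → 38; FIFO queue: 40, 42, 51, 39, 36, 12, 17, 29, 33, 26, 11, 30

insert 40 → {40}
insert 42 → {42, 40}
insert 51 → {51, 42, 40}
insert 39 → {51, 42, 40, 39}
transmit next → 51; now {42, 40, 39}
insert 36 → {42, 40, 39, 36}
transmit next → 42; now {40, 39, 36}
transmit next → 40; now {39, 36}
insert 12 → {39, 36, 12}
transmit next → 39; now {36, 12}
insert 17 → {36, 17, 12}
insert 29 → {36, 29, 17, 12}
insert 33 → {36, 33, 29, 17, 12}
transmit next → 36; now {33, 29, 17, 12}
insert 26 → {33, 29, 26, 17, 12}
transmit next → 33; now {29, 26, 17, 12}
insert 11 → {29, 26, 17, 12, 11}
insert 30 → {30, 29, 26, 17, 12, 11}
transmit next → 30; now {29, 26, 17, 12, 11}
insert 34 → {34, 29, 26, 17, 12, 11}
insert 21 → {34, 29, 26, 21, 17, 12, 11}
insert 45 → {45, 34, 29, 26, 21, 17, 12, 11}
transmit next → 45; now {34, 29, 26, 21, 17, 12, 11}
insert 7 → {34, 29, 26, 21, 17, 12, 11, 7}
insert 27 → {34, 29, 27, 26, 21, 17, 12, 11, 7}
transmit next → 34; now {29, 27, 26, 21, 17, 12, 11, 7}
insert 22 → {29, 27, 26, 22, 21, 17, 12, 11, 7}
insert 52 → {52, 29, 27, 26, 22, 21, 17, 12, 11, 7}
transmit next → 52; now {29, 27, 26, 22, 21, 17, 12, 11, 7}
transmit next → 29; now {27, 26, 22, 21, 17, 12, 11, 7}
insert 38 → {38, 27, 26, 22, 21, 17, 12, 11, 7}
transmit next → 38; now {27, 26, 22, 21, 17, 12, 11, 7}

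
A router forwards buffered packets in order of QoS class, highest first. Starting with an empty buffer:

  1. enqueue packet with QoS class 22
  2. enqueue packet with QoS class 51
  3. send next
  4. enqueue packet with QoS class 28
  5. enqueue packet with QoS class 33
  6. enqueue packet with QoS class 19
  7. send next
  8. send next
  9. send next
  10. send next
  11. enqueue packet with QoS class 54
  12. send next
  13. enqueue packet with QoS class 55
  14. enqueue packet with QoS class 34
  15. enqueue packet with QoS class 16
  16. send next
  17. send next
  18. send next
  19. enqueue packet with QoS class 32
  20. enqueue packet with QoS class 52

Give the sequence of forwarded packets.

insert 22 → {22}
insert 51 → {51, 22}
send next → 51; now {22}
insert 28 → {28, 22}
insert 33 → {33, 28, 22}
insert 19 → {33, 28, 22, 19}
send next → 33; now {28, 22, 19}
send next → 28; now {22, 19}
send next → 22; now {19}
send next → 19; now {}
insert 54 → {54}
send next → 54; now {}
insert 55 → {55}
insert 34 → {55, 34}
insert 16 → {55, 34, 16}
send next → 55; now {34, 16}
send next → 34; now {16}
send next → 16; now {}
insert 32 → {32}
insert 52 → {52, 32}

[51, 33, 28, 22, 19, 54, 55, 34, 16]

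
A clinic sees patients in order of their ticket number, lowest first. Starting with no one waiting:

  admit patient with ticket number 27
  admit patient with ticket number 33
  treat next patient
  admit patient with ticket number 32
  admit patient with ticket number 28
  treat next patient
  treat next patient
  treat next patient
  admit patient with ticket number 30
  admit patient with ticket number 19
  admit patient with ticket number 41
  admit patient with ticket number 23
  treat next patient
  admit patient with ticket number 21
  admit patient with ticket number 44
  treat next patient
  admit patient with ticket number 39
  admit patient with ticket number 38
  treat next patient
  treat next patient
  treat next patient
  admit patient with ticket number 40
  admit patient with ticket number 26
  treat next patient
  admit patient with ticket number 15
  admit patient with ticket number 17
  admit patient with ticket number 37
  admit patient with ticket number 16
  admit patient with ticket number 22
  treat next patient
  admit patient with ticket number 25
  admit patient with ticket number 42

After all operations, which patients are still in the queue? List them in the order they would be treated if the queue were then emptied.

16 → 17 → 22 → 25 → 37 → 39 → 40 → 41 → 42 → 44

insert 27 → {27}
insert 33 → {27, 33}
treat next patient → 27; now {33}
insert 32 → {32, 33}
insert 28 → {28, 32, 33}
treat next patient → 28; now {32, 33}
treat next patient → 32; now {33}
treat next patient → 33; now {}
insert 30 → {30}
insert 19 → {19, 30}
insert 41 → {19, 30, 41}
insert 23 → {19, 23, 30, 41}
treat next patient → 19; now {23, 30, 41}
insert 21 → {21, 23, 30, 41}
insert 44 → {21, 23, 30, 41, 44}
treat next patient → 21; now {23, 30, 41, 44}
insert 39 → {23, 30, 39, 41, 44}
insert 38 → {23, 30, 38, 39, 41, 44}
treat next patient → 23; now {30, 38, 39, 41, 44}
treat next patient → 30; now {38, 39, 41, 44}
treat next patient → 38; now {39, 41, 44}
insert 40 → {39, 40, 41, 44}
insert 26 → {26, 39, 40, 41, 44}
treat next patient → 26; now {39, 40, 41, 44}
insert 15 → {15, 39, 40, 41, 44}
insert 17 → {15, 17, 39, 40, 41, 44}
insert 37 → {15, 17, 37, 39, 40, 41, 44}
insert 16 → {15, 16, 17, 37, 39, 40, 41, 44}
insert 22 → {15, 16, 17, 22, 37, 39, 40, 41, 44}
treat next patient → 15; now {16, 17, 22, 37, 39, 40, 41, 44}
insert 25 → {16, 17, 22, 25, 37, 39, 40, 41, 44}
insert 42 → {16, 17, 22, 25, 37, 39, 40, 41, 42, 44}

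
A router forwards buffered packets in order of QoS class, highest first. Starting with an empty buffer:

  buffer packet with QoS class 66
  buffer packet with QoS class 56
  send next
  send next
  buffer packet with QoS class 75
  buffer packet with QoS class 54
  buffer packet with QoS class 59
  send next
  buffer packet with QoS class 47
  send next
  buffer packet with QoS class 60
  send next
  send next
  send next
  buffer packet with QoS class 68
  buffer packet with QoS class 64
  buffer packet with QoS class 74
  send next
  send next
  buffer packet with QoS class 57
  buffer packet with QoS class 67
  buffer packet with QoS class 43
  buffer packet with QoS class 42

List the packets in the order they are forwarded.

insert 66 → {66}
insert 56 → {66, 56}
send next → 66; now {56}
send next → 56; now {}
insert 75 → {75}
insert 54 → {75, 54}
insert 59 → {75, 59, 54}
send next → 75; now {59, 54}
insert 47 → {59, 54, 47}
send next → 59; now {54, 47}
insert 60 → {60, 54, 47}
send next → 60; now {54, 47}
send next → 54; now {47}
send next → 47; now {}
insert 68 → {68}
insert 64 → {68, 64}
insert 74 → {74, 68, 64}
send next → 74; now {68, 64}
send next → 68; now {64}
insert 57 → {64, 57}
insert 67 → {67, 64, 57}
insert 43 → {67, 64, 57, 43}
insert 42 → {67, 64, 57, 43, 42}

[66, 56, 75, 59, 60, 54, 47, 74, 68]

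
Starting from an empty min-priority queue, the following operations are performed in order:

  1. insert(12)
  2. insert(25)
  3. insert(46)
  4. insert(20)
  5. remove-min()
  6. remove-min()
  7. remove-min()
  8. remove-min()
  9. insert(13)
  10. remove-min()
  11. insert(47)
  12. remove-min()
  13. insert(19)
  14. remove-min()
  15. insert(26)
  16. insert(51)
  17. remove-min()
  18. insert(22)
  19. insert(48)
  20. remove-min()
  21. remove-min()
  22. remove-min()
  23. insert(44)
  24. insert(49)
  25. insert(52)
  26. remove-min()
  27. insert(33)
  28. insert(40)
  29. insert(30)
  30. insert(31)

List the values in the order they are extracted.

insert 12 → {12}
insert 25 → {12, 25}
insert 46 → {12, 25, 46}
insert 20 → {12, 20, 25, 46}
remove-min → 12; now {20, 25, 46}
remove-min → 20; now {25, 46}
remove-min → 25; now {46}
remove-min → 46; now {}
insert 13 → {13}
remove-min → 13; now {}
insert 47 → {47}
remove-min → 47; now {}
insert 19 → {19}
remove-min → 19; now {}
insert 26 → {26}
insert 51 → {26, 51}
remove-min → 26; now {51}
insert 22 → {22, 51}
insert 48 → {22, 48, 51}
remove-min → 22; now {48, 51}
remove-min → 48; now {51}
remove-min → 51; now {}
insert 44 → {44}
insert 49 → {44, 49}
insert 52 → {44, 49, 52}
remove-min → 44; now {49, 52}
insert 33 → {33, 49, 52}
insert 40 → {33, 40, 49, 52}
insert 30 → {30, 33, 40, 49, 52}
insert 31 → {30, 31, 33, 40, 49, 52}

[12, 20, 25, 46, 13, 47, 19, 26, 22, 48, 51, 44]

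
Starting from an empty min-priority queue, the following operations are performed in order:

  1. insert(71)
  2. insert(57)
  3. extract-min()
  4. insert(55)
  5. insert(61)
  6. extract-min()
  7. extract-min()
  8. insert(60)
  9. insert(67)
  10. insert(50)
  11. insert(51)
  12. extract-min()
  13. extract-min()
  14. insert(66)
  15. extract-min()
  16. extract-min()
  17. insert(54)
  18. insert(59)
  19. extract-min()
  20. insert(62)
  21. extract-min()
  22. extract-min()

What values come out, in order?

57 → 55 → 61 → 50 → 51 → 60 → 66 → 54 → 59 → 62

insert 71 → {71}
insert 57 → {57, 71}
extract-min → 57; now {71}
insert 55 → {55, 71}
insert 61 → {55, 61, 71}
extract-min → 55; now {61, 71}
extract-min → 61; now {71}
insert 60 → {60, 71}
insert 67 → {60, 67, 71}
insert 50 → {50, 60, 67, 71}
insert 51 → {50, 51, 60, 67, 71}
extract-min → 50; now {51, 60, 67, 71}
extract-min → 51; now {60, 67, 71}
insert 66 → {60, 66, 67, 71}
extract-min → 60; now {66, 67, 71}
extract-min → 66; now {67, 71}
insert 54 → {54, 67, 71}
insert 59 → {54, 59, 67, 71}
extract-min → 54; now {59, 67, 71}
insert 62 → {59, 62, 67, 71}
extract-min → 59; now {62, 67, 71}
extract-min → 62; now {67, 71}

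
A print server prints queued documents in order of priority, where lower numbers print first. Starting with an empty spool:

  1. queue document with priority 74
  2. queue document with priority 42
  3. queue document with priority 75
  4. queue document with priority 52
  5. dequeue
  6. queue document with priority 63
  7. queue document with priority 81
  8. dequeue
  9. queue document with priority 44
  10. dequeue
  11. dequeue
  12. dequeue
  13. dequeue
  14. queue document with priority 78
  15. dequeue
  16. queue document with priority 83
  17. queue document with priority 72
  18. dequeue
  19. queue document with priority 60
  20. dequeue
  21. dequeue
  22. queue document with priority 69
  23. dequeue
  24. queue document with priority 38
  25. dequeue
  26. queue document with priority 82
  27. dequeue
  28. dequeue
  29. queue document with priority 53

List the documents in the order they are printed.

insert 74 → {74}
insert 42 → {42, 74}
insert 75 → {42, 74, 75}
insert 52 → {42, 52, 74, 75}
dequeue → 42; now {52, 74, 75}
insert 63 → {52, 63, 74, 75}
insert 81 → {52, 63, 74, 75, 81}
dequeue → 52; now {63, 74, 75, 81}
insert 44 → {44, 63, 74, 75, 81}
dequeue → 44; now {63, 74, 75, 81}
dequeue → 63; now {74, 75, 81}
dequeue → 74; now {75, 81}
dequeue → 75; now {81}
insert 78 → {78, 81}
dequeue → 78; now {81}
insert 83 → {81, 83}
insert 72 → {72, 81, 83}
dequeue → 72; now {81, 83}
insert 60 → {60, 81, 83}
dequeue → 60; now {81, 83}
dequeue → 81; now {83}
insert 69 → {69, 83}
dequeue → 69; now {83}
insert 38 → {38, 83}
dequeue → 38; now {83}
insert 82 → {82, 83}
dequeue → 82; now {83}
dequeue → 83; now {}
insert 53 → {53}

[42, 52, 44, 63, 74, 75, 78, 72, 60, 81, 69, 38, 82, 83]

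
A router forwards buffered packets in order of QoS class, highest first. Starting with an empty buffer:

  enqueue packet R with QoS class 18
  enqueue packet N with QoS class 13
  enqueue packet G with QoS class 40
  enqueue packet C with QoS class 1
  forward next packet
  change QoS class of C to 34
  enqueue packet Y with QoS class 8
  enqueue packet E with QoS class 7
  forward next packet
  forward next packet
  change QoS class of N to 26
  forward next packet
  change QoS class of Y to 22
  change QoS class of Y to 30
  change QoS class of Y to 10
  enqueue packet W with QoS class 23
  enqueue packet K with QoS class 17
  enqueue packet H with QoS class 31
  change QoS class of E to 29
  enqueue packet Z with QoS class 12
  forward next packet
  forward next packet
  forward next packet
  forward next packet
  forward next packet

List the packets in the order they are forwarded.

G, C, R, N, H, E, W, K, Z

add R (QoS class 18) → {R:18}
add N (QoS class 13) → {R:18, N:13}
add G (QoS class 40) → {G:40, R:18, N:13}
add C (QoS class 1) → {G:40, R:18, N:13, C:1}
forward next packet → G; now {R:18, N:13, C:1}
update C to QoS class 34 → {C:34, R:18, N:13}
add Y (QoS class 8) → {C:34, R:18, N:13, Y:8}
add E (QoS class 7) → {C:34, R:18, N:13, Y:8, E:7}
forward next packet → C; now {R:18, N:13, Y:8, E:7}
forward next packet → R; now {N:13, Y:8, E:7}
update N to QoS class 26 → {N:26, Y:8, E:7}
forward next packet → N; now {Y:8, E:7}
update Y to QoS class 22 → {Y:22, E:7}
update Y to QoS class 30 → {Y:30, E:7}
update Y to QoS class 10 → {Y:10, E:7}
add W (QoS class 23) → {W:23, Y:10, E:7}
add K (QoS class 17) → {W:23, K:17, Y:10, E:7}
add H (QoS class 31) → {H:31, W:23, K:17, Y:10, E:7}
update E to QoS class 29 → {H:31, E:29, W:23, K:17, Y:10}
add Z (QoS class 12) → {H:31, E:29, W:23, K:17, Z:12, Y:10}
forward next packet → H; now {E:29, W:23, K:17, Z:12, Y:10}
forward next packet → E; now {W:23, K:17, Z:12, Y:10}
forward next packet → W; now {K:17, Z:12, Y:10}
forward next packet → K; now {Z:12, Y:10}
forward next packet → Z; now {Y:10}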